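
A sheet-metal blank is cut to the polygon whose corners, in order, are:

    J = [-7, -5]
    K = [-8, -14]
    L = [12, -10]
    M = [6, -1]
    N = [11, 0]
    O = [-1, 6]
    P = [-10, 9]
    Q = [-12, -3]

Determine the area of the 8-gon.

Apply the surveyor's formula: 2A = Σ (x_i·y_{i+1} − x_{i+1}·y_i), indices taken mod 8.
J→K: (-7)(-14) − (-8)(-5) = 58
K→L: (-8)(-10) − (12)(-14) = 248
L→M: (12)(-1) − (6)(-10) = 48
M→N: (6)(0) − (11)(-1) = 11
N→O: (11)(6) − (-1)(0) = 66
O→P: (-1)(9) − (-10)(6) = 51
P→Q: (-10)(-3) − (-12)(9) = 138
Q→J: (-12)(-5) − (-7)(-3) = 39
Σ = 659
Area = |Σ|/2 = 329.5.

329.5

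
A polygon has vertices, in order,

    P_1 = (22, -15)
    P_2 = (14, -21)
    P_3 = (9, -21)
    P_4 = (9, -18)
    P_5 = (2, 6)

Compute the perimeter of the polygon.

72

|P_1P_2| = √((-8)² + (-6)²) = √100 = 10
|P_2P_3| = √((-5)² + (0)²) = √25 = 5
|P_3P_4| = √((0)² + (3)²) = √9 = 3
|P_4P_5| = √((-7)² + (24)²) = √625 = 25
|P_5P_1| = √((20)² + (-21)²) = √841 = 29
Perimeter = 10 + 5 + 3 + 25 + 29 = 72.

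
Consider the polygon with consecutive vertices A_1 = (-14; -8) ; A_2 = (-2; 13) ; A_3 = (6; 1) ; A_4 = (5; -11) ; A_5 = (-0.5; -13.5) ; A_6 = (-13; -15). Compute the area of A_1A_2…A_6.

348

Apply Gauss's area formula: 2A = Σ (x_i·y_{i+1} − x_{i+1}·y_i), indices taken mod 6.
A_1→A_2: (-14)(13) − (-2)(-8) = -198
A_2→A_3: (-2)(1) − (6)(13) = -80
A_3→A_4: (6)(-11) − (5)(1) = -71
A_4→A_5: (5)(-13.5) − (-0.5)(-11) = -73
A_5→A_6: (-0.5)(-15) − (-13)(-13.5) = -168
A_6→A_1: (-13)(-8) − (-14)(-15) = -106
Σ = -696
Area = |Σ|/2 = 348.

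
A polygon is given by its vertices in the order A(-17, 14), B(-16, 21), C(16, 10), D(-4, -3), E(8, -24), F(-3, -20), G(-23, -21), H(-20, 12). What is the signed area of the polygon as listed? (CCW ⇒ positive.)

Apply the shoelace formula: 2A = Σ (x_i·y_{i+1} − x_{i+1}·y_i), indices taken mod 8.
A→B: (-17)(21) − (-16)(14) = -133
B→C: (-16)(10) − (16)(21) = -496
C→D: (16)(-3) − (-4)(10) = -8
D→E: (-4)(-24) − (8)(-3) = 120
E→F: (8)(-20) − (-3)(-24) = -232
F→G: (-3)(-21) − (-23)(-20) = -397
G→H: (-23)(12) − (-20)(-21) = -696
H→A: (-20)(14) − (-17)(12) = -76
Σ = -1918
Signed area = Σ/2 = -959 (negative ⇒ clockwise traversal).

-959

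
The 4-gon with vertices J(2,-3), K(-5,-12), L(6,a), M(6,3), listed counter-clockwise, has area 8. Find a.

The doubled signed area Σ (x_i y_{i+1} − x_{i+1} y_i) is linear in a.
With a=0 it equals 27; the coefficient of a is -11 (from the two edges through L).
So -11·a + 27 = 2·8 = 16 ⇒ a = 1.

1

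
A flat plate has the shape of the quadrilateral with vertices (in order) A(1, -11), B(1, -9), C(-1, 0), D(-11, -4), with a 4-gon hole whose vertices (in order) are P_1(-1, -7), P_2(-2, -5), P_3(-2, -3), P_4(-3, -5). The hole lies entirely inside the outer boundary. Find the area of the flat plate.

Outer boundary:
Apply the shoelace (surveyor's) formula: 2A = Σ (x_i·y_{i+1} − x_{i+1}·y_i), indices taken mod 4.
A→B: (1)(-9) − (1)(-11) = 2
B→C: (1)(0) − (-1)(-9) = -9
C→D: (-1)(-4) − (-11)(0) = 4
D→A: (-11)(-11) − (1)(-4) = 125
Σ = 122
Area = |Σ|/2 = 61.
Hole:
Apply the shoelace (surveyor's) formula: 2A = Σ (x_i·y_{i+1} − x_{i+1}·y_i), indices taken mod 4.
P_1→P_2: (-1)(-5) − (-2)(-7) = -9
P_2→P_3: (-2)(-3) − (-2)(-5) = -4
P_3→P_4: (-2)(-5) − (-3)(-3) = 1
P_4→P_1: (-3)(-7) − (-1)(-5) = 16
Σ = 4
Area = |Σ|/2 = 2.
Net area = 61 − 2 = 59.

59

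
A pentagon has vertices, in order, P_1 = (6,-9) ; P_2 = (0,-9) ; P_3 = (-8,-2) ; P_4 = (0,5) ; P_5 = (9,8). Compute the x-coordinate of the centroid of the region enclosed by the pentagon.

26/15

Apply the shoelace (surveyor's) formula. First the cross-terms c_i = x_i·y_{i+1} − x_{i+1}·y_i:
  -54, -72, -40, -45, -129  ⇒  2A = -340, A = -170.
Then Σ (x_i + x_{i+1})·c_i = -1768, so x̄ = -1768 / (6·(-170)) = 26/15.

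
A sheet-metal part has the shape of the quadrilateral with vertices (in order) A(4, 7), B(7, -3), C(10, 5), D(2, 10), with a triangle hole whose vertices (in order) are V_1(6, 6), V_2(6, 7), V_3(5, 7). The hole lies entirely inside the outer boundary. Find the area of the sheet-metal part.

Outer boundary:
Apply the surveyor's formula: 2A = Σ (x_i·y_{i+1} − x_{i+1}·y_i), indices taken mod 4.
A→B: (4)(-3) − (7)(7) = -61
B→C: (7)(5) − (10)(-3) = 65
C→D: (10)(10) − (2)(5) = 90
D→A: (2)(7) − (4)(10) = -26
Σ = 68
Area = |Σ|/2 = 34.
Hole:
Apply the shoelace (surveyor's) formula: 2A = Σ (x_i·y_{i+1} − x_{i+1}·y_i), indices taken mod 3.
Σ = (6) + (7) + (-12) = 1
Area = |Σ|/2 = 0.5.
Net area = 34 − 0.5 = 33.5.

33.5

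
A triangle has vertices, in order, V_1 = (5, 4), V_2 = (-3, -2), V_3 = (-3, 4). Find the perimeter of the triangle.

24

|V_1V_2| = √((-8)² + (-6)²) = √100 = 10
|V_2V_3| = √((0)² + (6)²) = √36 = 6
|V_3V_1| = √((8)² + (0)²) = √64 = 8
Perimeter = 10 + 6 + 8 = 24.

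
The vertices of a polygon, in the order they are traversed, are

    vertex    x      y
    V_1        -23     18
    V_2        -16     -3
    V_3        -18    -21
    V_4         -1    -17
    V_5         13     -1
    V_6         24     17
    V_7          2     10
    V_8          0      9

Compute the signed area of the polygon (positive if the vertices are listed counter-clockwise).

Apply the shoelace formula: 2A = Σ (x_i·y_{i+1} − x_{i+1}·y_i), indices taken mod 8.
Cross-terms: 357, 282, 285, 222, 245, 206, 18, 207  ⇒  Σ = 1822
Signed area = Σ/2 = 911 (positive ⇒ counter-clockwise traversal).

911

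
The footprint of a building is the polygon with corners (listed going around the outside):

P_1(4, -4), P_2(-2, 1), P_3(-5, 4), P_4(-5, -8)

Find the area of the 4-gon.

Σ = (-4) + (-3) + (60) + (52) = 105
Area = |Σ|/2 = 52.5.

52.5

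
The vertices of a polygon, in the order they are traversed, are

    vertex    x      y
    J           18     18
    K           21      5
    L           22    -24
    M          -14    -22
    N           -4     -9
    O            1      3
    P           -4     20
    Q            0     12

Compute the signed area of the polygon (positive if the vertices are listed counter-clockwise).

-959.5

Apply the surveyor's formula: 2A = Σ (x_i·y_{i+1} − x_{i+1}·y_i), indices taken mod 8.
Σ = (-288) + (-614) + (-820) + (38) + (-3) + (32) + (-48) + (-216) = -1919
Signed area = Σ/2 = -959.5 (negative ⇒ clockwise traversal).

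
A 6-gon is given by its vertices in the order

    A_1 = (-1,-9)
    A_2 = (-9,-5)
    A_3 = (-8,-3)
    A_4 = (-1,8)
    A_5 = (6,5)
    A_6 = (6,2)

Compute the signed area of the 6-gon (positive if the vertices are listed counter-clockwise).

Apply the shoelace formula: 2A = Σ (x_i·y_{i+1} − x_{i+1}·y_i), indices taken mod 6.
Σ = (-76) + (-13) + (-67) + (-53) + (-18) + (-52) = -279
Signed area = Σ/2 = -139.5 (negative ⇒ clockwise traversal).

-139.5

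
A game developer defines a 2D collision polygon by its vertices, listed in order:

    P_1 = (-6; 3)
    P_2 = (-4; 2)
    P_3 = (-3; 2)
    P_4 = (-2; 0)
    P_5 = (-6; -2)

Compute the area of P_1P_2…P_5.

12

Apply the shoelace (surveyor's) formula: 2A = Σ (x_i·y_{i+1} − x_{i+1}·y_i), indices taken mod 5.
Σ = (0) + (-2) + (4) + (4) + (-30) = -24
Area = |Σ|/2 = 12.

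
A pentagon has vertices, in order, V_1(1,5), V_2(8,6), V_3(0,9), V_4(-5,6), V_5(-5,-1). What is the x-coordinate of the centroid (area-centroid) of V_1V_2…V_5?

-209/282

Apply the shoelace (surveyor's) formula. First the cross-terms c_i = x_i·y_{i+1} − x_{i+1}·y_i:
  -34, 72, 45, 35, -24  ⇒  2A = 94, A = 47.
Then Σ (x_i + x_{i+1})·c_i = -209, so x̄ = -209 / (6·47) = -209/282.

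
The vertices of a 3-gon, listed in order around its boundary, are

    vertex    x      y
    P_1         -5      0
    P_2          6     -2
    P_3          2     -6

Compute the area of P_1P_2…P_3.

26

Apply Gauss's area formula: 2A = Σ (x_i·y_{i+1} − x_{i+1}·y_i), indices taken mod 3.
Cross-terms: 10, -32, -30  ⇒  Σ = -52
Area = |Σ|/2 = 26.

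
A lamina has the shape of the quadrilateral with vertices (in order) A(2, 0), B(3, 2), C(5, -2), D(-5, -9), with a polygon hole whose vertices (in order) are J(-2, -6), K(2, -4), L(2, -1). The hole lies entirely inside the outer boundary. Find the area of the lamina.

Outer boundary:
Σ = (4) + (-16) + (-55) + (18) = -49
Area = |Σ|/2 = 24.5.
Hole:
Apply the shoelace (surveyor's) formula: 2A = Σ (x_i·y_{i+1} − x_{i+1}·y_i), indices taken mod 3.
Cross-terms: 20, 6, -14  ⇒  Σ = 12
Area = |Σ|/2 = 6.
Net area = 24.5 − 6 = 18.5.

18.5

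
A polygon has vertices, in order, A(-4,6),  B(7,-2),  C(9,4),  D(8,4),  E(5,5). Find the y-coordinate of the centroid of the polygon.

Apply the shoelace formula. First the cross-terms c_i = x_i·y_{i+1} − x_{i+1}·y_i:
  -34, 46, 4, 20, 50  ⇒  2A = 86, A = 43.
Then Σ (y_i + y_{i+1})·c_i = 718, so ȳ = 718 / (6·43) = 359/129.

359/129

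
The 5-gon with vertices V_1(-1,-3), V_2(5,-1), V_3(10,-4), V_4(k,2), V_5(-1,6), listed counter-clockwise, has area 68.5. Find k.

10

Write out the shoelace sum; only the two edges meeting at V_4 involve k:
2·Area = [(10·2 − k·(-4)) + (k·6 − (-1)·2)] + 15
       = 10·k + 37 = 137
⇒ k = 10.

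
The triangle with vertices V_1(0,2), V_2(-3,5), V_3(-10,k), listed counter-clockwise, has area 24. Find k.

The doubled signed area Σ (x_i y_{i+1} − x_{i+1} y_i) is linear in k.
With k=0 it equals 36; the coefficient of k is -3 (from the two edges through V_3).
So -3·k + 36 = 2·24 = 48 ⇒ k = -4.

-4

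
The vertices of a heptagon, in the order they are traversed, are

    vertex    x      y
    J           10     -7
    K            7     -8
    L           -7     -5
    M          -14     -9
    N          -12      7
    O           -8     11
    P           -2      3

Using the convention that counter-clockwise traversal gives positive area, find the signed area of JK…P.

Apply the shoelace (surveyor's) formula: 2A = Σ (x_i·y_{i+1} − x_{i+1}·y_i), indices taken mod 7.
Cross-terms: -31, -91, -7, -206, -76, -2, -16  ⇒  Σ = -429
Signed area = Σ/2 = -214.5 (negative ⇒ clockwise traversal).

-214.5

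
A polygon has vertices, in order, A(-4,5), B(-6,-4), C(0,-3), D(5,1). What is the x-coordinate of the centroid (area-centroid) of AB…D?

-116/81

Apply Gauss's area formula. First the cross-terms c_i = x_i·y_{i+1} − x_{i+1}·y_i:
  46, 18, 15, 29  ⇒  2A = 108, A = 54.
Then Σ (x_i + x_{i+1})·c_i = -464, so x̄ = -464 / (6·54) = -116/81.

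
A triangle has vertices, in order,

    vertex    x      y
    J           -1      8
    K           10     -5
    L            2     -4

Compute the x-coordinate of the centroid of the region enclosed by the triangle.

11/3

Apply the shoelace (surveyor's) formula. First the cross-terms c_i = x_i·y_{i+1} − x_{i+1}·y_i:
  -75, -30, 12  ⇒  2A = -93, A = -46.5.
Then Σ (x_i + x_{i+1})·c_i = -1023, so x̄ = -1023 / (6·(-46.5)) = 11/3.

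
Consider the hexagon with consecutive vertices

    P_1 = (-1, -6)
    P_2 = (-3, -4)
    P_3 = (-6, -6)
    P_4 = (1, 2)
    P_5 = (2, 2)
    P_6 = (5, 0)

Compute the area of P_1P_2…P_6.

Σ = (-14) + (-6) + (-6) + (-2) + (-10) + (-30) = -68
Area = |Σ|/2 = 34.

34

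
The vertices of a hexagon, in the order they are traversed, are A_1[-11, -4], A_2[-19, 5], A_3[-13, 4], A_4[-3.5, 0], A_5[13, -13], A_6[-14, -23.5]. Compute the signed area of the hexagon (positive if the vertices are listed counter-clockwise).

-386.25

Apply the shoelace formula: 2A = Σ (x_i·y_{i+1} − x_{i+1}·y_i), indices taken mod 6.
A_1→A_2: (-11)(5) − (-19)(-4) = -131
A_2→A_3: (-19)(4) − (-13)(5) = -11
A_3→A_4: (-13)(0) − (-3.5)(4) = 14
A_4→A_5: (-3.5)(-13) − (13)(0) = 45.5
A_5→A_6: (13)(-23.5) − (-14)(-13) = -487.5
A_6→A_1: (-14)(-4) − (-11)(-23.5) = -202.5
Σ = -772.5
Signed area = Σ/2 = -386.25 (negative ⇒ clockwise traversal).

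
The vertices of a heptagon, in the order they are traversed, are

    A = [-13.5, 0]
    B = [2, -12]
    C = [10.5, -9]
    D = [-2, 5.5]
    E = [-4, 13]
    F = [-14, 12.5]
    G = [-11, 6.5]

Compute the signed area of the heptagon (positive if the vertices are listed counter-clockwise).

Σ = (162) + (108) + (39.75) + (-4) + (132) + (46.5) + (87.75) = 572
Signed area = Σ/2 = 286 (positive ⇒ counter-clockwise traversal).

286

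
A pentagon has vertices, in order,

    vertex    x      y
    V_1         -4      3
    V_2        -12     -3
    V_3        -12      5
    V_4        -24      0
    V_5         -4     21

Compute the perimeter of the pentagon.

|V_1V_2| = √((-8)² + (-6)²) = √100 = 10
|V_2V_3| = √((0)² + (8)²) = √64 = 8
|V_3V_4| = √((-12)² + (-5)²) = √169 = 13
|V_4V_5| = √((20)² + (21)²) = √841 = 29
|V_5V_1| = √((0)² + (-18)²) = √324 = 18
Perimeter = 10 + 8 + 13 + 29 + 18 = 78.

78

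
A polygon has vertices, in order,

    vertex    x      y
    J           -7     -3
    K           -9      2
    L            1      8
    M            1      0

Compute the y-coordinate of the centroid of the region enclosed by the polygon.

377/189

Apply the surveyor's formula. First the cross-terms c_i = x_i·y_{i+1} − x_{i+1}·y_i:
  -41, -74, -8, -3  ⇒  2A = -126, A = -63.
Then Σ (y_i + y_{i+1})·c_i = -754, so ȳ = -754 / (6·(-63)) = 377/189.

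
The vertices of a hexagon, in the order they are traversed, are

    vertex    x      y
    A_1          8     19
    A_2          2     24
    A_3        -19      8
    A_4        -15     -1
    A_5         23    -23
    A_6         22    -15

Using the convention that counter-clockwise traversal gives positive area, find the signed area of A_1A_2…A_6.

Apply the surveyor's formula: 2A = Σ (x_i·y_{i+1} − x_{i+1}·y_i), indices taken mod 6.
Σ = (154) + (472) + (139) + (368) + (161) + (538) = 1832
Signed area = Σ/2 = 916 (positive ⇒ counter-clockwise traversal).

916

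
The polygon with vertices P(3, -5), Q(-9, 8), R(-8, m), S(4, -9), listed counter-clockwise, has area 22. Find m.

Write out the shoelace sum; only the two edges meeting at R involve m:
2·Area = [((-9)·m − (-8)·8) + ((-8)·(-9) − 4·m)] + -14
       = -13·m + 122 = 44
⇒ m = 6.

6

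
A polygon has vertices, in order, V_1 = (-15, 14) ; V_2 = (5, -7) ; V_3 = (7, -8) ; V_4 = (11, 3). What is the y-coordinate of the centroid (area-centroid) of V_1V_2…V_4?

Apply the shoelace formula. First the cross-terms c_i = x_i·y_{i+1} − x_{i+1}·y_i:
  35, 9, 109, 199  ⇒  2A = 352, A = 176.
Then Σ (y_i + y_{i+1})·c_i = 2948, so ȳ = 2948 / (6·176) = 67/24.

67/24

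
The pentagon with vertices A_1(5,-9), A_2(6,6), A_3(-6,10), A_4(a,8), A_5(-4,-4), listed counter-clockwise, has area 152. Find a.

The doubled signed area Σ (x_i y_{i+1} − x_{i+1} y_i) is linear in a.
With a=0 it equals 220; the coefficient of a is -14 (from the two edges through A_4).
So -14·a + 220 = 2·152 = 304 ⇒ a = -6.

-6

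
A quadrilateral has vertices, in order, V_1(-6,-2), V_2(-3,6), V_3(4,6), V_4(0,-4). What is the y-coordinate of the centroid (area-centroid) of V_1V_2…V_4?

140/93

Apply the shoelace (surveyor's) formula. First the cross-terms c_i = x_i·y_{i+1} − x_{i+1}·y_i:
  -42, -42, -16, -24  ⇒  2A = -124, A = -62.
Then Σ (y_i + y_{i+1})·c_i = -560, so ȳ = -560 / (6·(-62)) = 140/93.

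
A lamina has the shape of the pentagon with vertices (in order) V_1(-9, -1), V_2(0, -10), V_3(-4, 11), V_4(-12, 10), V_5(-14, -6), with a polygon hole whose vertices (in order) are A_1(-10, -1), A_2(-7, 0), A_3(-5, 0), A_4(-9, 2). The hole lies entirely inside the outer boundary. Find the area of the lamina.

151

Outer boundary:
Apply Gauss's area formula: 2A = Σ (x_i·y_{i+1} − x_{i+1}·y_i), indices taken mod 5.
Cross-terms: 90, -40, 92, 212, -40  ⇒  Σ = 314
Area = |Σ|/2 = 157.
Hole:
Cross-terms: -7, 0, -10, 29  ⇒  Σ = 12
Area = |Σ|/2 = 6.
Net area = 157 − 6 = 151.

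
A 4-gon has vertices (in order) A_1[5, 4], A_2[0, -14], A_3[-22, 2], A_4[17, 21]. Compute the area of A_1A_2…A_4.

A_1→A_2: (5)(-14) − (0)(4) = -70
A_2→A_3: (0)(2) − (-22)(-14) = -308
A_3→A_4: (-22)(21) − (17)(2) = -496
A_4→A_1: (17)(4) − (5)(21) = -37
Σ = -911
Area = |Σ|/2 = 455.5.

455.5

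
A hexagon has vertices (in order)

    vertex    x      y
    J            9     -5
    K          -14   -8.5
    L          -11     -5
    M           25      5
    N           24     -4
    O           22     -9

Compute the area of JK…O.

238.5

Cross-terms: -146.5, -23.5, 70, -220, -128, -29  ⇒  Σ = -477
Area = |Σ|/2 = 238.5.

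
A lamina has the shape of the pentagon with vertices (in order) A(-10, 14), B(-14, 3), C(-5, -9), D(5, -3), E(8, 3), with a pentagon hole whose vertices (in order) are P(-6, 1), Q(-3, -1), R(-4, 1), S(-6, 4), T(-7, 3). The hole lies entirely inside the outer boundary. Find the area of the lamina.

267.5

Outer boundary:
Apply Gauss's area formula: 2A = Σ (x_i·y_{i+1} − x_{i+1}·y_i), indices taken mod 5.
Σ = (166) + (141) + (60) + (39) + (142) = 548
Area = |Σ|/2 = 274.
Hole:
Apply the surveyor's formula: 2A = Σ (x_i·y_{i+1} − x_{i+1}·y_i), indices taken mod 5.
P→Q: (-6)(-1) − (-3)(1) = 9
Q→R: (-3)(1) − (-4)(-1) = -7
R→S: (-4)(4) − (-6)(1) = -10
S→T: (-6)(3) − (-7)(4) = 10
T→P: (-7)(1) − (-6)(3) = 11
Σ = 13
Area = |Σ|/2 = 6.5.
Net area = 274 − 6.5 = 267.5.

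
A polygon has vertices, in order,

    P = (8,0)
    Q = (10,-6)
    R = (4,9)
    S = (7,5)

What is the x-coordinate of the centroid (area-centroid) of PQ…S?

341/51

Apply the shoelace (surveyor's) formula. First the cross-terms c_i = x_i·y_{i+1} − x_{i+1}·y_i:
  -48, 114, -43, -40  ⇒  2A = -17, A = -8.5.
Then Σ (x_i + x_{i+1})·c_i = -341, so x̄ = -341 / (6·(-8.5)) = 341/51.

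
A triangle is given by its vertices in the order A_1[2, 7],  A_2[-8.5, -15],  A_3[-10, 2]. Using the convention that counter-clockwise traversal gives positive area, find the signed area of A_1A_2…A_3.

-105.75

Apply the shoelace formula: 2A = Σ (x_i·y_{i+1} − x_{i+1}·y_i), indices taken mod 3.
Σ = (29.5) + (-167) + (-74) = -211.5
Signed area = Σ/2 = -105.75 (negative ⇒ clockwise traversal).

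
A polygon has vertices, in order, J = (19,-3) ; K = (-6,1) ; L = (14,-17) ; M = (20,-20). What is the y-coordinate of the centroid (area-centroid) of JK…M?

-1570/201

Apply the shoelace (surveyor's) formula. First the cross-terms c_i = x_i·y_{i+1} − x_{i+1}·y_i:
  1, 88, 60, 320  ⇒  2A = 469, A = 234.5.
Then Σ (y_i + y_{i+1})·c_i = -10990, so ȳ = -10990 / (6·234.5) = -1570/201.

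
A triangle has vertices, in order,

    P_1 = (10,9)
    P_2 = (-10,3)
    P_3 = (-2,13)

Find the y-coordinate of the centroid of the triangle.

Apply the surveyor's formula. First the cross-terms c_i = x_i·y_{i+1} − x_{i+1}·y_i:
  120, -124, -148  ⇒  2A = -152, A = -76.
Then Σ (y_i + y_{i+1})·c_i = -3800, so ȳ = -3800 / (6·(-76)) = 25/3.

25/3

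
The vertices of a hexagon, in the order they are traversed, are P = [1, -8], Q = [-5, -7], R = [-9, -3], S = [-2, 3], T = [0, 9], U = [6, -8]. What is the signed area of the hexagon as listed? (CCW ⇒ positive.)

Apply Gauss's area formula: 2A = Σ (x_i·y_{i+1} − x_{i+1}·y_i), indices taken mod 6.
Cross-terms: -47, -48, -33, -18, -54, -40  ⇒  Σ = -240
Signed area = Σ/2 = -120 (negative ⇒ clockwise traversal).

-120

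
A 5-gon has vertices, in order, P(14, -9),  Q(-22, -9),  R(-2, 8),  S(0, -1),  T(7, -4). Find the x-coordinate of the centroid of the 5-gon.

-397/86

Apply the shoelace formula. First the cross-terms c_i = x_i·y_{i+1} − x_{i+1}·y_i:
  -324, -194, 2, 7, -7  ⇒  2A = -516, A = -258.
Then Σ (x_i + x_{i+1})·c_i = 7146, so x̄ = 7146 / (6·(-258)) = -397/86.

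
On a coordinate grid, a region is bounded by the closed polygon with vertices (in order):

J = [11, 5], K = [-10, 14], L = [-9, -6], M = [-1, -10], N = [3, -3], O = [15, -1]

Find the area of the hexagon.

317.5

J→K: (11)(14) − (-10)(5) = 204
K→L: (-10)(-6) − (-9)(14) = 186
L→M: (-9)(-10) − (-1)(-6) = 84
M→N: (-1)(-3) − (3)(-10) = 33
N→O: (3)(-1) − (15)(-3) = 42
O→J: (15)(5) − (11)(-1) = 86
Σ = 635
Area = |Σ|/2 = 317.5.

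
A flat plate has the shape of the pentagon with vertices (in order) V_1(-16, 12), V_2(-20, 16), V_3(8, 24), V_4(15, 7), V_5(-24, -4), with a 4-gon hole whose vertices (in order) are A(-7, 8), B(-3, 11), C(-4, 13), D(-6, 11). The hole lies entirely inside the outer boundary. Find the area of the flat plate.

578.5

Outer boundary:
Apply the surveyor's formula: 2A = Σ (x_i·y_{i+1} − x_{i+1}·y_i), indices taken mod 5.
V_1→V_2: (-16)(16) − (-20)(12) = -16
V_2→V_3: (-20)(24) − (8)(16) = -608
V_3→V_4: (8)(7) − (15)(24) = -304
V_4→V_5: (15)(-4) − (-24)(7) = 108
V_5→V_1: (-24)(12) − (-16)(-4) = -352
Σ = -1172
Area = |Σ|/2 = 586.
Hole:
Cross-terms: -53, 5, 34, 29  ⇒  Σ = 15
Area = |Σ|/2 = 7.5.
Net area = 586 − 7.5 = 578.5.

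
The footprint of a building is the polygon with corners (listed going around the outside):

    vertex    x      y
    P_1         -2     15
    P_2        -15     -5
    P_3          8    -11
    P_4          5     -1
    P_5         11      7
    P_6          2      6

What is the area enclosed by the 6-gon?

313.5

Apply the shoelace (surveyor's) formula: 2A = Σ (x_i·y_{i+1} − x_{i+1}·y_i), indices taken mod 6.
Σ = (235) + (205) + (47) + (46) + (52) + (42) = 627
Area = |Σ|/2 = 313.5.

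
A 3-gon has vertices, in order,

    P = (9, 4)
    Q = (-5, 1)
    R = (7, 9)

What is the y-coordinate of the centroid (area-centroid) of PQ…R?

Apply the shoelace (surveyor's) formula. First the cross-terms c_i = x_i·y_{i+1} − x_{i+1}·y_i:
  29, -52, -53  ⇒  2A = -76, A = -38.
Then Σ (y_i + y_{i+1})·c_i = -1064, so ȳ = -1064 / (6·(-38)) = 14/3.

14/3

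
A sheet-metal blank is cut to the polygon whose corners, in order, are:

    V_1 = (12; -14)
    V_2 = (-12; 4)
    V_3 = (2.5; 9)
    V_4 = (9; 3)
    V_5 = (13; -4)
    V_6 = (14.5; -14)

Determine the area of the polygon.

272.75

Σ = (-120) + (-118) + (-73.5) + (-75) + (-124) + (-35) = -545.5
Area = |Σ|/2 = 272.75.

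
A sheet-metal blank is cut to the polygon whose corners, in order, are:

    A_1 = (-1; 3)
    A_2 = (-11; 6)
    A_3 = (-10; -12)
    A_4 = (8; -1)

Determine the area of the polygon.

174

A_1→A_2: (-1)(6) − (-11)(3) = 27
A_2→A_3: (-11)(-12) − (-10)(6) = 192
A_3→A_4: (-10)(-1) − (8)(-12) = 106
A_4→A_1: (8)(3) − (-1)(-1) = 23
Σ = 348
Area = |Σ|/2 = 174.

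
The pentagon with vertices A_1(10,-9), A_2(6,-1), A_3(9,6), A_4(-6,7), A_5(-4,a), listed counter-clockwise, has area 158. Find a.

Write out the shoelace sum; only the two edges meeting at A_5 involve a:
2·Area = [((-6)·a − (-4)·7) + ((-4)·(-9) − 10·a)] + 188
       = -16·a + 252 = 316
⇒ a = -4.

-4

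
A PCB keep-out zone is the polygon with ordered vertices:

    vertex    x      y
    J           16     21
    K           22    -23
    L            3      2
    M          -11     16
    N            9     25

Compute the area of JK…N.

Apply the shoelace formula: 2A = Σ (x_i·y_{i+1} − x_{i+1}·y_i), indices taken mod 5.
Cross-terms: -830, 113, 70, -419, -211  ⇒  Σ = -1277
Area = |Σ|/2 = 638.5.

638.5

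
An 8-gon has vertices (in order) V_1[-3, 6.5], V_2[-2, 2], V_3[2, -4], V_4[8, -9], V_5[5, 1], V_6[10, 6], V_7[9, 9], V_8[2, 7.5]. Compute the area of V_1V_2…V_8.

Σ = (7) + (4) + (14) + (53) + (20) + (36) + (49.5) + (35.5) = 219
Area = |Σ|/2 = 109.5.

109.5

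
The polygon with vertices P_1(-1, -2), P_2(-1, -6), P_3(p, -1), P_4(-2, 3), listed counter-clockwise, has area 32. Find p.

6

The doubled signed area Σ (x_i y_{i+1} − x_{i+1} y_i) is linear in p.
With p=0 it equals 10; the coefficient of p is 9 (from the two edges through P_3).
So 9·p + 10 = 2·32 = 64 ⇒ p = 6.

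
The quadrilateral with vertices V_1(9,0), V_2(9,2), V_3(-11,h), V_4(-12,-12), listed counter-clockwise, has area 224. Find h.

The doubled signed area Σ (x_i y_{i+1} − x_{i+1} y_i) is linear in h.
With h=0 it equals 280; the coefficient of h is 21 (from the two edges through V_3).
So 21·h + 280 = 2·224 = 448 ⇒ h = 8.

8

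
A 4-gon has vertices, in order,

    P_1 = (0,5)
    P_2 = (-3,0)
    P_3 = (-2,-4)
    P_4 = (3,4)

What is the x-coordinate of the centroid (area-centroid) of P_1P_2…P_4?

Apply the shoelace (surveyor's) formula. First the cross-terms c_i = x_i·y_{i+1} − x_{i+1}·y_i:
  15, 12, 4, 15  ⇒  2A = 46, A = 23.
Then Σ (x_i + x_{i+1})·c_i = -56, so x̄ = -56 / (6·23) = -28/69.

-28/69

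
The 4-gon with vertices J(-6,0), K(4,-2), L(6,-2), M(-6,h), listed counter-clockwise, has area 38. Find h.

The doubled signed area Σ (x_i y_{i+1} − x_{i+1} y_i) is linear in h.
With h=0 it equals 4; the coefficient of h is 12 (from the two edges through M).
So 12·h + 4 = 2·38 = 76 ⇒ h = 6.

6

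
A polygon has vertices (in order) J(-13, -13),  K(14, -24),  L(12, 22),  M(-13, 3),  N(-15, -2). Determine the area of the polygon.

826

Cross-terms: 494, 596, 322, 71, 169  ⇒  Σ = 1652
Area = |Σ|/2 = 826.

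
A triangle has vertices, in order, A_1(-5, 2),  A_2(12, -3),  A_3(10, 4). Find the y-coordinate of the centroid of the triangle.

1

Apply the shoelace (surveyor's) formula. First the cross-terms c_i = x_i·y_{i+1} − x_{i+1}·y_i:
  -9, 78, 40  ⇒  2A = 109, A = 54.5.
Then Σ (y_i + y_{i+1})·c_i = 327, so ȳ = 327 / (6·54.5) = 1.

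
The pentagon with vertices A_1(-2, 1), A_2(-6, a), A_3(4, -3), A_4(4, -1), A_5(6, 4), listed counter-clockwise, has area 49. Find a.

-5

Write out the shoelace sum; only the two edges meeting at A_2 involve a:
2·Area = [((-2)·a − (-6)·1) + ((-6)·(-3) − 4·a)] + 44
       = -6·a + 68 = 98
⇒ a = -5.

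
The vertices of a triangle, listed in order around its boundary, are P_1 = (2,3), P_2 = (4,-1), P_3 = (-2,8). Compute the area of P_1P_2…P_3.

3

Apply the shoelace (surveyor's) formula: 2A = Σ (x_i·y_{i+1} − x_{i+1}·y_i), indices taken mod 3.
Σ = (-14) + (30) + (-22) = -6
Area = |Σ|/2 = 3.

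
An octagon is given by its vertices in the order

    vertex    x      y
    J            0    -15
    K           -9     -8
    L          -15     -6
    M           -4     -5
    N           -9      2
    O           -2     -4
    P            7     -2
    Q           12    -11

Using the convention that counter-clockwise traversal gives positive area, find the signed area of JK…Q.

-182

Σ = (-135) + (-66) + (51) + (-53) + (40) + (32) + (-53) + (-180) = -364
Signed area = Σ/2 = -182 (negative ⇒ clockwise traversal).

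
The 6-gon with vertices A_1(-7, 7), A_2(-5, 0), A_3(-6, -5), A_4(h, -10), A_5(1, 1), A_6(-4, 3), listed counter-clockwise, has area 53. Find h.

-4

Write out the shoelace sum; only the two edges meeting at A_4 involve h:
2·Area = [((-6)·(-10) − h·(-5)) + (h·1 − 1·(-10))] + 60
       = 6·h + 130 = 106
⇒ h = -4.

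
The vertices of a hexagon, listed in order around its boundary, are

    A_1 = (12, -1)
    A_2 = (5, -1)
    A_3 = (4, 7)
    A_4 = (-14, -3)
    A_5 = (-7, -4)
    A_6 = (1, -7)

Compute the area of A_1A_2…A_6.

144.5

Apply the shoelace formula: 2A = Σ (x_i·y_{i+1} − x_{i+1}·y_i), indices taken mod 6.
A_1→A_2: (12)(-1) − (5)(-1) = -7
A_2→A_3: (5)(7) − (4)(-1) = 39
A_3→A_4: (4)(-3) − (-14)(7) = 86
A_4→A_5: (-14)(-4) − (-7)(-3) = 35
A_5→A_6: (-7)(-7) − (1)(-4) = 53
A_6→A_1: (1)(-1) − (12)(-7) = 83
Σ = 289
Area = |Σ|/2 = 144.5.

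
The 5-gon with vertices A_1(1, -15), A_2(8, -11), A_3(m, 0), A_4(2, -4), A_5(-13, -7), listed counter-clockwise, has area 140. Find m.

Write out the shoelace sum; only the two edges meeting at A_3 involve m:
2·Area = [(8·0 − m·(-11)) + (m·(-4) − 2·0)] + 245
       = 7·m + 245 = 280
⇒ m = 5.

5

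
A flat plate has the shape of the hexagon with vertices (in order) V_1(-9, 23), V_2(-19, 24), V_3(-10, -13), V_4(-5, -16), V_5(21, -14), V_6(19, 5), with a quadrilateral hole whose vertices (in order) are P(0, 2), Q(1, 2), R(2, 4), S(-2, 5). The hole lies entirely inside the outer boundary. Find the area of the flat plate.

1025

Outer boundary:
Σ = (221) + (487) + (95) + (406) + (371) + (482) = 2062
Area = |Σ|/2 = 1031.
Hole:
Apply the surveyor's formula: 2A = Σ (x_i·y_{i+1} − x_{i+1}·y_i), indices taken mod 4.
P→Q: (0)(2) − (1)(2) = -2
Q→R: (1)(4) − (2)(2) = 0
R→S: (2)(5) − (-2)(4) = 18
S→P: (-2)(2) − (0)(5) = -4
Σ = 12
Area = |Σ|/2 = 6.
Net area = 1031 − 6 = 1025.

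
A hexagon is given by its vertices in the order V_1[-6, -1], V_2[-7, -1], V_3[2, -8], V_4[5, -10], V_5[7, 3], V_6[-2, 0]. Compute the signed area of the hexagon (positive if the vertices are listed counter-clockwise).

Apply the shoelace (surveyor's) formula: 2A = Σ (x_i·y_{i+1} − x_{i+1}·y_i), indices taken mod 6.
Σ = (-1) + (58) + (20) + (85) + (6) + (2) = 170
Signed area = Σ/2 = 85 (positive ⇒ counter-clockwise traversal).

85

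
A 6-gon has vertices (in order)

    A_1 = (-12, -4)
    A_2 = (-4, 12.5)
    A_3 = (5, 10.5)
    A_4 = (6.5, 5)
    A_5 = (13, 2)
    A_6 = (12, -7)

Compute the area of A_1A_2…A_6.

306.375

Apply the surveyor's formula: 2A = Σ (x_i·y_{i+1} − x_{i+1}·y_i), indices taken mod 6.
A_1→A_2: (-12)(12.5) − (-4)(-4) = -166
A_2→A_3: (-4)(10.5) − (5)(12.5) = -104.5
A_3→A_4: (5)(5) − (6.5)(10.5) = -43.25
A_4→A_5: (6.5)(2) − (13)(5) = -52
A_5→A_6: (13)(-7) − (12)(2) = -115
A_6→A_1: (12)(-4) − (-12)(-7) = -132
Σ = -612.75
Area = |Σ|/2 = 306.375.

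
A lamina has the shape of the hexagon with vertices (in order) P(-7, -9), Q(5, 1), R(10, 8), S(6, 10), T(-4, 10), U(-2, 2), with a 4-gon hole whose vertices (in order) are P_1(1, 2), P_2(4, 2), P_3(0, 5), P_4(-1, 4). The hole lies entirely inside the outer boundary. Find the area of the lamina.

Outer boundary:
Cross-terms: 38, 30, 52, 100, 12, 32  ⇒  Σ = 264
Area = |Σ|/2 = 132.
Hole:
Apply the shoelace formula: 2A = Σ (x_i·y_{i+1} − x_{i+1}·y_i), indices taken mod 4.
Σ = (-6) + (20) + (5) + (-6) = 13
Area = |Σ|/2 = 6.5.
Net area = 132 − 6.5 = 125.5.

125.5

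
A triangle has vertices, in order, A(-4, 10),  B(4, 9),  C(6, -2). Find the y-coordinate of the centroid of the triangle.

17/3

Apply the shoelace (surveyor's) formula. First the cross-terms c_i = x_i·y_{i+1} − x_{i+1}·y_i:
  -76, -62, 52  ⇒  2A = -86, A = -43.
Then Σ (y_i + y_{i+1})·c_i = -1462, so ȳ = -1462 / (6·(-43)) = 17/3.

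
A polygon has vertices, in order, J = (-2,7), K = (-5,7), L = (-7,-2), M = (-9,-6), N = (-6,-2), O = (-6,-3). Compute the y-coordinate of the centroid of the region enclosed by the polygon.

29/12

Apply the surveyor's formula. First the cross-terms c_i = x_i·y_{i+1} − x_{i+1}·y_i:
  21, 59, 24, -18, 6, -48  ⇒  2A = 44, A = 22.
Then Σ (y_i + y_{i+1})·c_i = 319, so ȳ = 319 / (6·22) = 29/12.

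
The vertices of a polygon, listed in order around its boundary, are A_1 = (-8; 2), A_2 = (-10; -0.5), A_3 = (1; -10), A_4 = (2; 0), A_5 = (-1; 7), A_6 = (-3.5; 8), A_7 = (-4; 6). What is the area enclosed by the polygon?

Apply the shoelace formula: 2A = Σ (x_i·y_{i+1} − x_{i+1}·y_i), indices taken mod 7.
Σ = (24) + (100.5) + (20) + (14) + (16.5) + (11) + (40) = 226
Area = |Σ|/2 = 113.

113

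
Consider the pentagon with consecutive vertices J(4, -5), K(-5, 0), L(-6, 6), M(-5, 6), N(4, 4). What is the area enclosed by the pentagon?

70.5

Apply the surveyor's formula: 2A = Σ (x_i·y_{i+1} − x_{i+1}·y_i), indices taken mod 5.
Σ = (-25) + (-30) + (-6) + (-44) + (-36) = -141
Area = |Σ|/2 = 70.5.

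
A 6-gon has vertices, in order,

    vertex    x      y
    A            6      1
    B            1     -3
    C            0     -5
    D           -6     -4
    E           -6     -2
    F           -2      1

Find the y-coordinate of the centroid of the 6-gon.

-23/14

Apply the shoelace (surveyor's) formula. First the cross-terms c_i = x_i·y_{i+1} − x_{i+1}·y_i:
  -19, -5, -30, -12, -10, -8  ⇒  2A = -84, A = -42.
Then Σ (y_i + y_{i+1})·c_i = 414, so ȳ = 414 / (6·(-42)) = -23/14.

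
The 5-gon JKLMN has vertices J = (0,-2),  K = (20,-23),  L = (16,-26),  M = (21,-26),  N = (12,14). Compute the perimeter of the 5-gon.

|JK| = √((20)² + (-21)²) = √841 = 29
|KL| = √((-4)² + (-3)²) = √25 = 5
|LM| = √((5)² + (0)²) = √25 = 5
|MN| = √((-9)² + (40)²) = √1681 = 41
|NJ| = √((-12)² + (-16)²) = √400 = 20
Perimeter = 29 + 5 + 5 + 41 + 20 = 100.

100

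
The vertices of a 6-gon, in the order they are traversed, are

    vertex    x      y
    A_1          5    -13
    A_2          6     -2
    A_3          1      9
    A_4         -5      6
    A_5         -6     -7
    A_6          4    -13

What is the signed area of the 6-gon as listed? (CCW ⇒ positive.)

182.5

Apply the shoelace formula: 2A = Σ (x_i·y_{i+1} − x_{i+1}·y_i), indices taken mod 6.
Σ = (68) + (56) + (51) + (71) + (106) + (13) = 365
Signed area = Σ/2 = 182.5 (positive ⇒ counter-clockwise traversal).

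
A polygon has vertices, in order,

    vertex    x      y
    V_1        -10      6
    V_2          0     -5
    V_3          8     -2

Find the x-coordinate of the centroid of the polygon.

-2/3

Apply the surveyor's formula. First the cross-terms c_i = x_i·y_{i+1} − x_{i+1}·y_i:
  50, 40, 28  ⇒  2A = 118, A = 59.
Then Σ (x_i + x_{i+1})·c_i = -236, so x̄ = -236 / (6·59) = -2/3.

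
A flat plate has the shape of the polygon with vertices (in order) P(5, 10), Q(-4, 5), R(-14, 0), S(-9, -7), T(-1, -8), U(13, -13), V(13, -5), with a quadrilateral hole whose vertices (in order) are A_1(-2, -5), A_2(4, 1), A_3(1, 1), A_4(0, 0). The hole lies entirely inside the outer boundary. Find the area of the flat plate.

326.5

Outer boundary:
Apply the surveyor's formula: 2A = Σ (x_i·y_{i+1} − x_{i+1}·y_i), indices taken mod 7.
P→Q: (5)(5) − (-4)(10) = 65
Q→R: (-4)(0) − (-14)(5) = 70
R→S: (-14)(-7) − (-9)(0) = 98
S→T: (-9)(-8) − (-1)(-7) = 65
T→U: (-1)(-13) − (13)(-8) = 117
U→V: (13)(-5) − (13)(-13) = 104
V→P: (13)(10) − (5)(-5) = 155
Σ = 674
Area = |Σ|/2 = 337.
Hole:
Apply the shoelace formula: 2A = Σ (x_i·y_{i+1} − x_{i+1}·y_i), indices taken mod 4.
Σ = (18) + (3) + (0) + (0) = 21
Area = |Σ|/2 = 10.5.
Net area = 337 − 10.5 = 326.5.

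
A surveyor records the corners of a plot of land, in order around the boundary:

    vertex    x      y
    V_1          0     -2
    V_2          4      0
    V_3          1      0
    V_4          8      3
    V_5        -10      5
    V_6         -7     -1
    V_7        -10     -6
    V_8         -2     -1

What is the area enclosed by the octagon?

Σ = (8) + (0) + (3) + (70) + (45) + (32) + (-2) + (4) = 160
Area = |Σ|/2 = 80.

80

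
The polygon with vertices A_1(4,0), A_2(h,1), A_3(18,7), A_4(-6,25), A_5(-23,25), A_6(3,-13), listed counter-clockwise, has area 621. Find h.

Write out the shoelace sum; only the two edges meeting at A_2 involve h:
2·Area = [(4·1 − h·0) + (h·7 − 18·1)] + 1193
       = 7·h + 1179 = 1242
⇒ h = 9.

9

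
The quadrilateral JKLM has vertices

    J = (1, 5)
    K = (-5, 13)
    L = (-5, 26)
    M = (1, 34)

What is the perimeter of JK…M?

|JK| = √((-6)² + (8)²) = √100 = 10
|KL| = √((0)² + (13)²) = √169 = 13
|LM| = √((6)² + (8)²) = √100 = 10
|MJ| = √((0)² + (-29)²) = √841 = 29
Perimeter = 10 + 13 + 10 + 29 = 62.

62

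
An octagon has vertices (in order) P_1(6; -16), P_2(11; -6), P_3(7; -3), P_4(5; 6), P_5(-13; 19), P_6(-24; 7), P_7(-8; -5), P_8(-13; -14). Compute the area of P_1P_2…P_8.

P_1→P_2: (6)(-6) − (11)(-16) = 140
P_2→P_3: (11)(-3) − (7)(-6) = 9
P_3→P_4: (7)(6) − (5)(-3) = 57
P_4→P_5: (5)(19) − (-13)(6) = 173
P_5→P_6: (-13)(7) − (-24)(19) = 365
P_6→P_7: (-24)(-5) − (-8)(7) = 176
P_7→P_8: (-8)(-14) − (-13)(-5) = 47
P_8→P_1: (-13)(-16) − (6)(-14) = 292
Σ = 1259
Area = |Σ|/2 = 629.5.

629.5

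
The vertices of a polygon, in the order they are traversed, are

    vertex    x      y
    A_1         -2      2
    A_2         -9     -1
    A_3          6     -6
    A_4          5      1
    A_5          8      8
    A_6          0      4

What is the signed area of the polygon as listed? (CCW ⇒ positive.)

Cross-terms: 20, 60, 36, 32, 32, 8  ⇒  Σ = 188
Signed area = Σ/2 = 94 (positive ⇒ counter-clockwise traversal).

94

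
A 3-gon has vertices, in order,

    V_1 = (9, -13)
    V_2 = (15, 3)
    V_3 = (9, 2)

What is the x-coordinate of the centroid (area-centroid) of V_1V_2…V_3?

Apply Gauss's area formula. First the cross-terms c_i = x_i·y_{i+1} − x_{i+1}·y_i:
  222, 3, -135  ⇒  2A = 90, A = 45.
Then Σ (x_i + x_{i+1})·c_i = 2970, so x̄ = 2970 / (6·45) = 11.

11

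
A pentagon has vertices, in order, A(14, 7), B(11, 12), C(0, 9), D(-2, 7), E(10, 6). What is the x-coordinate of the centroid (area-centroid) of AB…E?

146/21

Apply the shoelace formula. First the cross-terms c_i = x_i·y_{i+1} − x_{i+1}·y_i:
  91, 99, 18, -82, -14  ⇒  2A = 112, A = 56.
Then Σ (x_i + x_{i+1})·c_i = 2336, so x̄ = 2336 / (6·56) = 146/21.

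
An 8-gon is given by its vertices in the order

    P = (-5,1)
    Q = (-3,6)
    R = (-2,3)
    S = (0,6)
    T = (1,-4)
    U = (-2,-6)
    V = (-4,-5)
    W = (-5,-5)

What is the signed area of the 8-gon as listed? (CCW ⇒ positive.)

Σ = (-27) + (3) + (-12) + (-6) + (-14) + (-14) + (-5) + (-30) = -105
Signed area = Σ/2 = -52.5 (negative ⇒ clockwise traversal).

-52.5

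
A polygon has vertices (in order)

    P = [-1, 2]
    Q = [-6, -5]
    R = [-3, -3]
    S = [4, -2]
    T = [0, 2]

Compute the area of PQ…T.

24

Σ = (17) + (3) + (18) + (8) + (2) = 48
Area = |Σ|/2 = 24.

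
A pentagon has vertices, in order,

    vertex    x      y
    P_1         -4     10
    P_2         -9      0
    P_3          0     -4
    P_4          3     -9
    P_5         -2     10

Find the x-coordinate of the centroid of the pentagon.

-261/85

Apply the shoelace (surveyor's) formula. First the cross-terms c_i = x_i·y_{i+1} − x_{i+1}·y_i:
  90, 36, 12, 12, 20  ⇒  2A = 170, A = 85.
Then Σ (x_i + x_{i+1})·c_i = -1566, so x̄ = -1566 / (6·85) = -261/85.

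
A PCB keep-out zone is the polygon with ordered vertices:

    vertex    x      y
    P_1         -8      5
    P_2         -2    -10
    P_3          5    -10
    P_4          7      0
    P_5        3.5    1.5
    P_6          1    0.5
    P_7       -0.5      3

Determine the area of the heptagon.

Σ = (90) + (70) + (70) + (10.5) + (0.25) + (3.25) + (21.5) = 265.5
Area = |Σ|/2 = 132.75.

132.75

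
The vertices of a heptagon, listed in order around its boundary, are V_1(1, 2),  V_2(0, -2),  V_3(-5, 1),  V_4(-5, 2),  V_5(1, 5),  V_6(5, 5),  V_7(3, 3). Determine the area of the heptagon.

30.5

Apply Gauss's area formula: 2A = Σ (x_i·y_{i+1} − x_{i+1}·y_i), indices taken mod 7.
Σ = (-2) + (-10) + (-5) + (-27) + (-20) + (0) + (3) = -61
Area = |Σ|/2 = 30.5.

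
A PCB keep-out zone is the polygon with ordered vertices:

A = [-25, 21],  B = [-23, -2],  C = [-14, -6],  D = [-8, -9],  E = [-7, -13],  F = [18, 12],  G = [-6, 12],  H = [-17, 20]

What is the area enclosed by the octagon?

713.5

Apply the shoelace formula: 2A = Σ (x_i·y_{i+1} − x_{i+1}·y_i), indices taken mod 8.
A→B: (-25)(-2) − (-23)(21) = 533
B→C: (-23)(-6) − (-14)(-2) = 110
C→D: (-14)(-9) − (-8)(-6) = 78
D→E: (-8)(-13) − (-7)(-9) = 41
E→F: (-7)(12) − (18)(-13) = 150
F→G: (18)(12) − (-6)(12) = 288
G→H: (-6)(20) − (-17)(12) = 84
H→A: (-17)(21) − (-25)(20) = 143
Σ = 1427
Area = |Σ|/2 = 713.5.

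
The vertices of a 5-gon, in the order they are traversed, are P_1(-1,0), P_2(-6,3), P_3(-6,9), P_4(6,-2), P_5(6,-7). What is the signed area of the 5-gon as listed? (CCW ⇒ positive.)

Σ = (-3) + (-36) + (-42) + (-30) + (-7) = -118
Signed area = Σ/2 = -59 (negative ⇒ clockwise traversal).

-59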